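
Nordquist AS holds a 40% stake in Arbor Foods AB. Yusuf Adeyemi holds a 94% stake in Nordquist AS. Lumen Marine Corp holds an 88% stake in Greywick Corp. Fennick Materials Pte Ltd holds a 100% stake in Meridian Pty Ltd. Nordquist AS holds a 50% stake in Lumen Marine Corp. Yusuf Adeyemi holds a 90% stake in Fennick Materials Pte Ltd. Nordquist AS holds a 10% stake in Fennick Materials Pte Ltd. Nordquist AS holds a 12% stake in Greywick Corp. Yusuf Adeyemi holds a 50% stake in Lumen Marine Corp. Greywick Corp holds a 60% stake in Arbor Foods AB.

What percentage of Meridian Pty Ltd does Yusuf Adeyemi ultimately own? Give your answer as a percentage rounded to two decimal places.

99.40%

Yusuf reaches Meridian along 2 paths.
Via Nordquist → Fennick: 94% × 10% × 100% = 9.4%.
Via Fennick: 90% × 100% = 90%.
Total: 9.4% + 90% = 99.4%.
Rounded: 99.40%.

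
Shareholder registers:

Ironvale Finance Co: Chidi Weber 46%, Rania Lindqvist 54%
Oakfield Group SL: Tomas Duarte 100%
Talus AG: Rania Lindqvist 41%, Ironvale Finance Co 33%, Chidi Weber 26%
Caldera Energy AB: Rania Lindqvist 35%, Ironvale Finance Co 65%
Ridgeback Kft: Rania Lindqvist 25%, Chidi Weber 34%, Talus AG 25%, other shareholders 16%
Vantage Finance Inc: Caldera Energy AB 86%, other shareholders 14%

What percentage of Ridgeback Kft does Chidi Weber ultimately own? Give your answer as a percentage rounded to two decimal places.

Chidi reaches Ridgeback along 3 paths.
Direct stake: 34% = 34%.
Via Ironvale → Talus: 46% × 33% × 25% = 3.795%.
Via Talus: 26% × 25% = 6.5%.
Total: 34% + 3.795% + 6.5% = 44.295%.
Rounded: 44.30%.

44.30%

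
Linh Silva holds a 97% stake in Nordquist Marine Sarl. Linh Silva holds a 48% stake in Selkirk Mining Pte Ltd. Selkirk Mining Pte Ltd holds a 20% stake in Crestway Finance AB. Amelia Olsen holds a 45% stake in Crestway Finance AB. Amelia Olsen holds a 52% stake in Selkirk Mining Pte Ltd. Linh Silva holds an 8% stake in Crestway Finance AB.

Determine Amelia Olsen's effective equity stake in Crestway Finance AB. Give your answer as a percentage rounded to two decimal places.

55.40%

Amelia reaches Crestway along 2 paths.
Direct stake: 45% = 45%.
Via Selkirk: 52% × 20% = 10.4%.
Total: 45% + 10.4% = 55.4%.
Rounded: 55.40%.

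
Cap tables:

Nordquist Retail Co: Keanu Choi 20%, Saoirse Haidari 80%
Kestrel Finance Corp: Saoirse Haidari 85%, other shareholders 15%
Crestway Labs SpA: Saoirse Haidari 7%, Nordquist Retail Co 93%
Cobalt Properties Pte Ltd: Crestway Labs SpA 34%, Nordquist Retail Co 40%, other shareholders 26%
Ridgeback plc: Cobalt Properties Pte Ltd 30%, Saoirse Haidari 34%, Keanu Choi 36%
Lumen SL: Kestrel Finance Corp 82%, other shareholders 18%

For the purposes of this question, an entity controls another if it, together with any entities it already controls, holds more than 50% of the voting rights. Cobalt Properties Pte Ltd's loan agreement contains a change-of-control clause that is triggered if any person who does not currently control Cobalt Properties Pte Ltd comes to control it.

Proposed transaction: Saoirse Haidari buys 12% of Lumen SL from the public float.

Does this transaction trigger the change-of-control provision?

The purchase changes only Saoirse's holdings, so Saoirse is the only person who could newly come to control Cobalt.
Saoirse holds 80% of Nordquist, so Saoirse controls Nordquist.
Saoirse and Nordquist together hold 7% + 93% = 100% of Crestway, so Saoirse controls Crestway.
Crestway and Nordquist together hold 34% + 40% = 74% of Cobalt, so Saoirse controls Cobalt.
So Saoirse already controls Cobalt before the transaction.
After the purchase, Saoirse holds 12% of Lumen directly.
Saoirse controlled Cobalt already, so this is not a new person acquiring control; every other person's position is unchanged or reduced.
No new person acquires control, so the clause is not triggered.

No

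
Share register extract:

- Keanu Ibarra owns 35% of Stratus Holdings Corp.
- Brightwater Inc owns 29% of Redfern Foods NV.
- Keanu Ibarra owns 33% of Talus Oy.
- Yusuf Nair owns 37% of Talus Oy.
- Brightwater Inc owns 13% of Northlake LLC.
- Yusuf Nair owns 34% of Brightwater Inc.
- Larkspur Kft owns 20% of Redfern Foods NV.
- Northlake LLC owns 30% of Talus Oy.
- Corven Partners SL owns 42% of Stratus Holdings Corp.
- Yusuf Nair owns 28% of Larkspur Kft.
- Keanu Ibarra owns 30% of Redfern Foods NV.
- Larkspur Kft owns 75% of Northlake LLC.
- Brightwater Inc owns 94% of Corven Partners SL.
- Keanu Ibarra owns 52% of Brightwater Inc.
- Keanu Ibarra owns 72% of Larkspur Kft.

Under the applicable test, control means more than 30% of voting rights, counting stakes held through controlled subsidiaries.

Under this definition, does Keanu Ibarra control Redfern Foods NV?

Yes

Keanu holds 72% of Larkspur, so Keanu controls Larkspur.
Keanu holds 52% of Brightwater, so Keanu controls Brightwater.
Keanu and Larkspur and Brightwater together hold 30% + 20% + 29% = 79% of Redfern, so Keanu controls Redfern.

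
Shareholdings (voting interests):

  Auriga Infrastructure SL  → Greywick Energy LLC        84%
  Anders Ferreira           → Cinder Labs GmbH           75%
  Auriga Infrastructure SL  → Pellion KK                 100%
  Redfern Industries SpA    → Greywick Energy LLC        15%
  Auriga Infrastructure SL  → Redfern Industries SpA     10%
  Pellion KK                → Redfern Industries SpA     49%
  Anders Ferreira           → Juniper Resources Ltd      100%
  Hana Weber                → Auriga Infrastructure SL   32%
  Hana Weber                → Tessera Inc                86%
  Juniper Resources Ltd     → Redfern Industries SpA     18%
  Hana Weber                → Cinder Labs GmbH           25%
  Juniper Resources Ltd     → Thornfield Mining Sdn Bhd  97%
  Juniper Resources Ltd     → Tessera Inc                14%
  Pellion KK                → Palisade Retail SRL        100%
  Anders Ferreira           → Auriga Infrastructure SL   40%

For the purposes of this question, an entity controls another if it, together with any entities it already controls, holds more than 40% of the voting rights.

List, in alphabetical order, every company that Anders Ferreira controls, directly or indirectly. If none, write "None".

Cinder Labs GmbH, Juniper Resources Ltd, Thornfield Mining Sdn Bhd

Anders holds 100% of Juniper, so Anders controls Juniper.
Juniper holds 97% of Thornfield, so Anders controls Thornfield.
Anders holds 75% of Cinder, so Anders controls Cinder.
No other company's threshold is met.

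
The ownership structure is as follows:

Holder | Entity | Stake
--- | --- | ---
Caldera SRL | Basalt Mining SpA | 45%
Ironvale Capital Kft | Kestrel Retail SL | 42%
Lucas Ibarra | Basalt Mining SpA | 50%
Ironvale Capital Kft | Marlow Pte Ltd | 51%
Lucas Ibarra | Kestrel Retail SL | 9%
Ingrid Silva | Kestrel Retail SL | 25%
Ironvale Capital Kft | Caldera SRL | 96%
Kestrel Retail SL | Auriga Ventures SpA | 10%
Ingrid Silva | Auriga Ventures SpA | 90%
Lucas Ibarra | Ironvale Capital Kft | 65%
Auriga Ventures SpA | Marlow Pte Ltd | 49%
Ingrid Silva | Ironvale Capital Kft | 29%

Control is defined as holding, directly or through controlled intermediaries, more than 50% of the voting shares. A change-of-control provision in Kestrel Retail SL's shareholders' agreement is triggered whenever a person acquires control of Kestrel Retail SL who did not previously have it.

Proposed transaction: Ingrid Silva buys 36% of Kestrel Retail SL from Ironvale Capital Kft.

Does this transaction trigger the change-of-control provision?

Yes

The purchase adds only to Ingrid's holdings (Ironvale's stake shrinks), so Ingrid is the only person who could newly come to control Kestrel.
Ingrid holds 90% of Auriga, so Ingrid controls Auriga.
In Kestrel, Ingrid's side holds only 25%, not > 50%.
So before the transaction, Ingrid does not control Kestrel.
After the purchase, Ingrid's direct stake in Kestrel rises to 25% + 36% = 61%, and Ironvale's stake falls to 6%.
Ingrid holds 61% of Kestrel, so Ingrid controls Kestrel.
Ingrid did not control Kestrel before and does after, so the clause is triggered.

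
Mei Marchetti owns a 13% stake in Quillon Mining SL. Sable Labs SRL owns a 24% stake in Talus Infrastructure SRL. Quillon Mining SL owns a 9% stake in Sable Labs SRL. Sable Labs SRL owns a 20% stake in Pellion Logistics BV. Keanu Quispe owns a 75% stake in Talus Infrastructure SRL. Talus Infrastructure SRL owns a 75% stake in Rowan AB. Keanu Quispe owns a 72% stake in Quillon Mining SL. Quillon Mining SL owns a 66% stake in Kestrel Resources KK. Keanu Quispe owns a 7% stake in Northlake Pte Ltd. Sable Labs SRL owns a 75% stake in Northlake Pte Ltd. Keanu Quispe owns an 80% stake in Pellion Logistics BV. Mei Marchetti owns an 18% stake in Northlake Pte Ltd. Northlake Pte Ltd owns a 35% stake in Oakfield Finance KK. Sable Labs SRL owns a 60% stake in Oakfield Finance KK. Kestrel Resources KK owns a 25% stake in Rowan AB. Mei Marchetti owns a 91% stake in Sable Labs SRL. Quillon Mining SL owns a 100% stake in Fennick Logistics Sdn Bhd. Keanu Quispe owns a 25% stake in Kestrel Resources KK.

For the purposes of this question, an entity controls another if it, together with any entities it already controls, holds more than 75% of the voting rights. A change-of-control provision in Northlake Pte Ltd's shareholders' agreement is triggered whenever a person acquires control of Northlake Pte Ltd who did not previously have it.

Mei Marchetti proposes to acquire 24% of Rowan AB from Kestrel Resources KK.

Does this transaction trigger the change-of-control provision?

The purchase adds only to Mei's holdings (Kestrel's stake shrinks), so Mei is the only person who could newly come to control Northlake.
Mei holds 91% of Sable, so Mei controls Sable.
Mei and Sable together hold 18% + 75% = 93% of Northlake, so Mei controls Northlake.
So Mei already controls Northlake before the transaction.
After the purchase, Mei holds 24% of Rowan directly, and Kestrel's stake falls to 1%.
Mei controlled Northlake already, so this is not a new person acquiring control; every other person's position is unchanged or reduced.
No new person acquires control, so the clause is not triggered.

No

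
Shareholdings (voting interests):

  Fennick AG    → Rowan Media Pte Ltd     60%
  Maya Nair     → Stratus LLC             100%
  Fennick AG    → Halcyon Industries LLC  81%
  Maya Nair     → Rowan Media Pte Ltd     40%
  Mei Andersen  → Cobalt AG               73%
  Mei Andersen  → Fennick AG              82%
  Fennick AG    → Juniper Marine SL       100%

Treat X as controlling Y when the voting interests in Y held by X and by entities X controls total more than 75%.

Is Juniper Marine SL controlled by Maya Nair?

No

Maya holds 100% of Stratus, so Maya controls Stratus.
Neither Maya nor any entity Maya controls holds any voting interest in Juniper.
So Maya does not control Juniper.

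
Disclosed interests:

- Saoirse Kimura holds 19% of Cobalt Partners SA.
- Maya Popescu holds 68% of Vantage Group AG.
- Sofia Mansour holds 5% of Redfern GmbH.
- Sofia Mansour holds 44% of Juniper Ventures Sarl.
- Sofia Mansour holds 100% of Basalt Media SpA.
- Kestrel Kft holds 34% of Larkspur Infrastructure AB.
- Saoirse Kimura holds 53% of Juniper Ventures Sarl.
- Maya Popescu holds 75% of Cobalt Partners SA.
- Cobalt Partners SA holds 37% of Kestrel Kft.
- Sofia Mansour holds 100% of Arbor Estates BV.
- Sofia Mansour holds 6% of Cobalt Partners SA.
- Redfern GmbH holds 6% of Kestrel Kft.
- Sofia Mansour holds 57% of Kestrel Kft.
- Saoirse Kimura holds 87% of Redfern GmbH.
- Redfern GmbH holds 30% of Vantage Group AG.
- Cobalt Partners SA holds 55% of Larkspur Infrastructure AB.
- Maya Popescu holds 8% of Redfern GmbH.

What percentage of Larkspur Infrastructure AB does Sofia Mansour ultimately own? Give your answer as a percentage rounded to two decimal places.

23.54%

Sofia reaches Larkspur along 4 paths.
Via Cobalt: 6% × 55% = 3.3%.
Via Redfern → Kestrel: 5% × 6% × 34% = 0.102%.
Via Cobalt → Kestrel: 6% × 37% × 34% = 0.7548%.
Via Kestrel: 57% × 34% = 19.38%.
Total: 3.3% + 0.102% + 0.7548% + 19.38% = 23.5368%.
Rounded: 23.54%.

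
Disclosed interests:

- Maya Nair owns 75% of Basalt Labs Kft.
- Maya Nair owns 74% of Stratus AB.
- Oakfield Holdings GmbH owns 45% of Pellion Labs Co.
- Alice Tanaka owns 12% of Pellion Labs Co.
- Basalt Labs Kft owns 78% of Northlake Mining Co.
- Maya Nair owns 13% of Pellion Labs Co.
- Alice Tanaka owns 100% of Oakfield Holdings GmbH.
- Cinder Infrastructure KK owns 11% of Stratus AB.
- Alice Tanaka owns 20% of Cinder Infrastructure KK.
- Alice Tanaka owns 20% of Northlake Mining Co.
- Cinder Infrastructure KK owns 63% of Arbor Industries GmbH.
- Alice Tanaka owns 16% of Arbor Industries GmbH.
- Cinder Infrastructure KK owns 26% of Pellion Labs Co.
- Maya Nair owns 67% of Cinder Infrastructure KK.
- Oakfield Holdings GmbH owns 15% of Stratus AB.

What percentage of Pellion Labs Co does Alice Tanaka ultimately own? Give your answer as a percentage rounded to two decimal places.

62.20%

Alice reaches Pellion along 3 paths.
Via Oakfield: 100% × 45% = 45%.
Via Cinder: 20% × 26% = 5.2%.
Direct stake: 12% = 12%.
Total: 45% + 5.2% + 12% = 62.2%.
Rounded: 62.20%.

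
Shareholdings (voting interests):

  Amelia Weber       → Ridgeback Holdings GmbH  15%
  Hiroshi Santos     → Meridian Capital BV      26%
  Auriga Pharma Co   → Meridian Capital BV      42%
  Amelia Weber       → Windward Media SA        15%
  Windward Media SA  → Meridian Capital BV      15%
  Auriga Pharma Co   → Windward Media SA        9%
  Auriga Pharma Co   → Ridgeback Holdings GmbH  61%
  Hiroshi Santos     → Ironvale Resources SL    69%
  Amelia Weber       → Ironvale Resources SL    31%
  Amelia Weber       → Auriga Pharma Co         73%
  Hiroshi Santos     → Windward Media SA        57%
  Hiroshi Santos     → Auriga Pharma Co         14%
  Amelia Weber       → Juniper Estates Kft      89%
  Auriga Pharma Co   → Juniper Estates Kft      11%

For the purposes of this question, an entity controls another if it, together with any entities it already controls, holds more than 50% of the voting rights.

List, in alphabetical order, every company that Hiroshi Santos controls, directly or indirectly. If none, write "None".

Ironvale Resources SL, Windward Media SA

Hiroshi holds 57% of Windward, so Hiroshi controls Windward.
Hiroshi holds 69% of Ironvale, so Hiroshi controls Ironvale.
No other company's threshold is met.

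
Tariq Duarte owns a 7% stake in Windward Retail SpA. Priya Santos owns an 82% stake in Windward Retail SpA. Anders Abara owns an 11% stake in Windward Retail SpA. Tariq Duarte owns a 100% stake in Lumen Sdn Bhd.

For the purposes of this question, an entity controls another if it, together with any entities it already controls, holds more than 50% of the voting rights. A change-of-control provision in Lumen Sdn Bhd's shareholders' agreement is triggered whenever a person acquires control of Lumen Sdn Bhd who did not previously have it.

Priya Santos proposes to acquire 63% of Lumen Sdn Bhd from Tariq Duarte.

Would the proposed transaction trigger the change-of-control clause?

The purchase adds only to Priya's holdings (Tariq's stake shrinks), so Priya is the only person who could newly come to control Lumen.
Priya holds 82% of Windward, so Priya controls Windward.
Neither Priya nor any entity Priya controls holds any voting interest in Lumen.
So before the transaction, Priya does not control Lumen.
After the purchase, Priya holds 63% of Lumen directly, and Tariq's stake falls to 37%.
Priya holds 63% of Lumen, so Priya controls Lumen.
Priya did not control Lumen before and does after, so the clause is triggered.

Yes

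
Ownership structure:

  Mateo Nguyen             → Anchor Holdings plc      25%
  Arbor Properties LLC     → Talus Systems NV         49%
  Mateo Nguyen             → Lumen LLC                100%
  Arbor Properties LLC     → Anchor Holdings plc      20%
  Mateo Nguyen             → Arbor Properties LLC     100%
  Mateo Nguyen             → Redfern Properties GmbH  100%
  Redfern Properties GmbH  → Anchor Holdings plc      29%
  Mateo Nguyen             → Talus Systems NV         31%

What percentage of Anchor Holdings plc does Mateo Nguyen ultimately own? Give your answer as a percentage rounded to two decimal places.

74.00%

Mateo reaches Anchor along 3 paths.
Via Redfern: 100% × 29% = 29%.
Direct stake: 25% = 25%.
Via Arbor: 100% × 20% = 20%.
Total: 29% + 25% + 20% = 74%.
Rounded: 74.00%.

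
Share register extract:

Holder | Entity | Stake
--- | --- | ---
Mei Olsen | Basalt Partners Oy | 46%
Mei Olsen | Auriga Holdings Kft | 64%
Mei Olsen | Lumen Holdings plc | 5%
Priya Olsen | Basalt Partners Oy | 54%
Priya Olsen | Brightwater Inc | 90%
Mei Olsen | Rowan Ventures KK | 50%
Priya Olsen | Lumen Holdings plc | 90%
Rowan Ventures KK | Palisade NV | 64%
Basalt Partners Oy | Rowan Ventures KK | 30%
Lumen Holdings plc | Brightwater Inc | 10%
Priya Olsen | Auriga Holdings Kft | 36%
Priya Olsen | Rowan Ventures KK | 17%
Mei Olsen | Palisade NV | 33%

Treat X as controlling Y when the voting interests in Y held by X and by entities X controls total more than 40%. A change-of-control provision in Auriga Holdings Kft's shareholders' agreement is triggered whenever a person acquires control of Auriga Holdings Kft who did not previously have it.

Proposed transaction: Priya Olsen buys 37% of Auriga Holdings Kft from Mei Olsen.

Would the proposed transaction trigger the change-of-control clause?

The purchase adds only to Priya's holdings (Mei's stake shrinks), so Priya is the only person who could newly come to control Auriga.
Priya holds 90% of Lumen, so Priya controls Lumen.
Priya holds 54% of Basalt, so Priya controls Basalt.
Priya and Basalt together hold 17% + 30% = 47% of Rowan, so Priya controls Rowan.
Priya and Lumen together hold 90% + 10% = 100% of Brightwater, so Priya controls Brightwater.
Rowan holds 64% of Palisade, so Priya controls Palisade.
In Auriga, Priya's side holds only 36%, not > 40%.
So before the transaction, Priya does not control Auriga.
After the purchase, Priya's direct stake in Auriga rises to 36% + 37% = 73%, and Mei's stake falls to 27%.
Priya holds 73% of Auriga, so Priya controls Auriga.
Priya did not control Auriga before and does after, so the clause is triggered.

Yes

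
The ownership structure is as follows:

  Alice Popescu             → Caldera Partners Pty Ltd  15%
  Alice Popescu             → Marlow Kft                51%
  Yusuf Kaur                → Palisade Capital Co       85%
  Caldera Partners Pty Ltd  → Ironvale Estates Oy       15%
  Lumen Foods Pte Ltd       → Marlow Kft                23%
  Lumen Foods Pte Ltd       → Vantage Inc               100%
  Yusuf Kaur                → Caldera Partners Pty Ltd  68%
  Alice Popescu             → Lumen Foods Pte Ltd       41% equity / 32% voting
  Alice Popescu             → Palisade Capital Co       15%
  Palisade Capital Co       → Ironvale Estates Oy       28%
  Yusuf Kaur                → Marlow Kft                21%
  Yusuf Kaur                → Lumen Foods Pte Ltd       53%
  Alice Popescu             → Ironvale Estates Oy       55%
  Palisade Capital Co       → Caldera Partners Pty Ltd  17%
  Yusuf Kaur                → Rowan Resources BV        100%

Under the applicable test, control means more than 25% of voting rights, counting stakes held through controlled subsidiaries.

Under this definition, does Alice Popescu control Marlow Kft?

Alice holds 32% of Lumen, so Alice controls Lumen.
Alice and Lumen together hold 51% + 23% = 74% of Marlow, so Alice controls Marlow.

Yes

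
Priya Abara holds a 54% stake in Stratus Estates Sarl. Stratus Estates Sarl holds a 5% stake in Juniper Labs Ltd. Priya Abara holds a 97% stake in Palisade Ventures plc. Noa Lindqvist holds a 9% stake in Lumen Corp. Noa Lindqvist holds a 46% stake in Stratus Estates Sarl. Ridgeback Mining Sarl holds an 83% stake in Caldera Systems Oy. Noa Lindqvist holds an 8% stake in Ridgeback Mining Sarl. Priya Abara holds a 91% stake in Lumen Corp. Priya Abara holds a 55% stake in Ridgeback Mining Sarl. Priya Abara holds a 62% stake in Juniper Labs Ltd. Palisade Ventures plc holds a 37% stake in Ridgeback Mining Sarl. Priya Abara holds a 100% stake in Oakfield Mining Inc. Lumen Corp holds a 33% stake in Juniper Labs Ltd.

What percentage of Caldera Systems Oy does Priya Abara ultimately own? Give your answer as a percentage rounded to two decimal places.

Priya reaches Caldera along 2 paths.
Via Palisade → Ridgeback: 97% × 37% × 83% = 29.7887%.
Via Ridgeback: 55% × 83% = 45.65%.
Total: 29.7887% + 45.65% = 75.4387%.
Rounded: 75.44%.

75.44%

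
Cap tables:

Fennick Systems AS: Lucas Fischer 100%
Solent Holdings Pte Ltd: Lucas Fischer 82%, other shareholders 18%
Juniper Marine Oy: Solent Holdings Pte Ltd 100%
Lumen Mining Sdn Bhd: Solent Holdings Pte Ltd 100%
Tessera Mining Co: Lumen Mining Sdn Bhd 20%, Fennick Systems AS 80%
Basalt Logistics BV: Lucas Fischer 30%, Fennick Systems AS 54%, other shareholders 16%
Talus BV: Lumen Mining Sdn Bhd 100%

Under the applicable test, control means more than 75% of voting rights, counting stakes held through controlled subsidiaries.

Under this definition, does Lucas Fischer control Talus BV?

Lucas holds 82% of Solent, so Lucas controls Solent.
Solent holds 100% of Lumen, so Lucas controls Lumen.
Lumen holds 100% of Talus, so Lucas controls Talus.

Yes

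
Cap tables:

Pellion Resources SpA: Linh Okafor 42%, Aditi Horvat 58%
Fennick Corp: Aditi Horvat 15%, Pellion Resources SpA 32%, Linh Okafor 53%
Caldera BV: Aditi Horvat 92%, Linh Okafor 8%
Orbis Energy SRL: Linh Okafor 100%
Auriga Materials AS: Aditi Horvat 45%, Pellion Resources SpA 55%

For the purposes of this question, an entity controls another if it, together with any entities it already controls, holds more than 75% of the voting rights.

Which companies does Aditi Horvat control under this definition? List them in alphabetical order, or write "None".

Caldera BV

Aditi holds 92% of Caldera, so Aditi controls Caldera.
No other company's threshold is met.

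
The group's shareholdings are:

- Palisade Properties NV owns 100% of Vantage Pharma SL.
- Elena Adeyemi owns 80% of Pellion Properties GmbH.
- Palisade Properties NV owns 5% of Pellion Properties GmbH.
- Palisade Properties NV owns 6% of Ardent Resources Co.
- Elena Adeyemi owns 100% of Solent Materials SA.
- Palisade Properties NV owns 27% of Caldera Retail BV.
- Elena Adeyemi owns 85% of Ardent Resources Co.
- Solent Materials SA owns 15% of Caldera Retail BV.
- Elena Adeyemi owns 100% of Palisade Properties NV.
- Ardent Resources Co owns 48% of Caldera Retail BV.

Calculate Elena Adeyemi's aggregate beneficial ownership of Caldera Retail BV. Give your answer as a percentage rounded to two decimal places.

Elena reaches Caldera along 4 paths.
Via Solent: 100% × 15% = 15%.
Via Palisade → Ardent: 100% × 6% × 48% = 2.88%.
Via Ardent: 85% × 48% = 40.8%.
Via Palisade: 100% × 27% = 27%.
Total: 15% + 2.88% + 40.8% + 27% = 85.68%.

85.68%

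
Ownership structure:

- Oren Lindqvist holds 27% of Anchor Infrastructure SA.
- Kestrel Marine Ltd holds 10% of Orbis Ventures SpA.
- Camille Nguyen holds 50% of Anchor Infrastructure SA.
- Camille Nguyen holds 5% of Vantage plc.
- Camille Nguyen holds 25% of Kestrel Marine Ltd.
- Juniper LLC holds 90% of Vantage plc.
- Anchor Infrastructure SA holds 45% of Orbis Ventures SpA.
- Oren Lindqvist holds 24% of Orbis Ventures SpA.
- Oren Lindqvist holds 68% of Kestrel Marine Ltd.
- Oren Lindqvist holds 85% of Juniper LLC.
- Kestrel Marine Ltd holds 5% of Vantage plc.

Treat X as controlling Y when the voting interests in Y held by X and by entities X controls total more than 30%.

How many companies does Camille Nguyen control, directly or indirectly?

2

Camille holds 50% of Anchor, so Camille controls Anchor.
Anchor holds 45% of Orbis, so Camille controls Orbis.
No other company's threshold is met.
Camille controls 2 companies.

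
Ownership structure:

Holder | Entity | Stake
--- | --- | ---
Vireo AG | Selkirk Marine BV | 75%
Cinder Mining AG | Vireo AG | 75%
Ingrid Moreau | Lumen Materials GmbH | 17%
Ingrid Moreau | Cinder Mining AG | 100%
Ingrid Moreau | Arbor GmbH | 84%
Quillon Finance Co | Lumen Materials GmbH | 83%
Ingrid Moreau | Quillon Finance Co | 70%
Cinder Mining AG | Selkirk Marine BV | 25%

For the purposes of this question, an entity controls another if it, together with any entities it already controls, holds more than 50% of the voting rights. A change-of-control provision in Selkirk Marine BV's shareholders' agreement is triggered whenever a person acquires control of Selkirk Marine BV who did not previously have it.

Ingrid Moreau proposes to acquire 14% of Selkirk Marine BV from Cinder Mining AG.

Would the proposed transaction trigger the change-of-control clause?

No

The purchase adds only to Ingrid's holdings (Cinder's stake shrinks), so Ingrid is the only person who could newly come to control Selkirk.
Ingrid holds 100% of Cinder, so Ingrid controls Cinder.
Cinder holds 75% of Vireo, so Ingrid controls Vireo.
Vireo and Cinder together hold 75% + 25% = 100% of Selkirk, so Ingrid controls Selkirk.
So Ingrid already controls Selkirk before the transaction.
After the purchase, Ingrid holds 14% of Selkirk directly, and Cinder's stake falls to 11%.
Ingrid controlled Selkirk already, so this is not a new person acquiring control; every other person's position is unchanged or reduced.
No new person acquires control, so the clause is not triggered.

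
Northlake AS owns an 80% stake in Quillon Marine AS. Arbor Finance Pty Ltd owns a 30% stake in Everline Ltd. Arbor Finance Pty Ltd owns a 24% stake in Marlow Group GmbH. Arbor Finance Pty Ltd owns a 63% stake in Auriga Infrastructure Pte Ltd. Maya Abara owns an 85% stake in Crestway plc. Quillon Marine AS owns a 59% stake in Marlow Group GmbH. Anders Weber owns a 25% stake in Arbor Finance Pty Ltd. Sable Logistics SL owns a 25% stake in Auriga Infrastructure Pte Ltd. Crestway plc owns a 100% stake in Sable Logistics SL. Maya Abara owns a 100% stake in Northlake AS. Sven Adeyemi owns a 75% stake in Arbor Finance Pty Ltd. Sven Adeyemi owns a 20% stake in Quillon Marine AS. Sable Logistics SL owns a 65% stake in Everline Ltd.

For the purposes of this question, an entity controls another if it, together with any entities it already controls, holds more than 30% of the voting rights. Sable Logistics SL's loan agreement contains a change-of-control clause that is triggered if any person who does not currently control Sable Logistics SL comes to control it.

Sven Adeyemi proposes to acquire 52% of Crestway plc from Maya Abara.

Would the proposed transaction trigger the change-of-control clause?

Yes

The purchase adds only to Sven's holdings (Maya's stake shrinks), so Sven is the only person who could newly come to control Sable.
Sven holds 75% of Arbor, so Sven controls Arbor.
Arbor holds 63% of Auriga, so Sven controls Auriga.
Neither Sven nor any entity Sven controls holds any voting interest in Sable.
So before the transaction, Sven does not control Sable.
After the purchase, Sven holds 52% of Crestway directly, and Maya's stake falls to 33%.
Sven holds 52% of Crestway, so Sven controls Crestway.
Crestway holds 100% of Sable, so Sven controls Sable.
Sven did not control Sable before and does after, so the clause is triggered.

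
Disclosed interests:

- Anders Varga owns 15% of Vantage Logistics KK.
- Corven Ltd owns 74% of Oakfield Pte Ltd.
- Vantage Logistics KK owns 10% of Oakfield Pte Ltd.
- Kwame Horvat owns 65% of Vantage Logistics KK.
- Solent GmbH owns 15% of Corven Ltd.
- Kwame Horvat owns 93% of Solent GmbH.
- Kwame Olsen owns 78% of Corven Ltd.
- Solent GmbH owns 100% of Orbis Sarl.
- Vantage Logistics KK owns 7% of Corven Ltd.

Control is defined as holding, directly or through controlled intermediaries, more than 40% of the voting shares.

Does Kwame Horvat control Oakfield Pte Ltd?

Kwame Horvat holds 65% of Vantage, so Kwame Horvat controls Vantage.
Kwame Horvat holds 93% of Solent, so Kwame Horvat controls Solent.
Solent holds 100% of Orbis, so Kwame Horvat controls Orbis.
In Oakfield, Kwame Horvat's side holds only 10%, not > 40%.
So Kwame Horvat does not control Oakfield.

No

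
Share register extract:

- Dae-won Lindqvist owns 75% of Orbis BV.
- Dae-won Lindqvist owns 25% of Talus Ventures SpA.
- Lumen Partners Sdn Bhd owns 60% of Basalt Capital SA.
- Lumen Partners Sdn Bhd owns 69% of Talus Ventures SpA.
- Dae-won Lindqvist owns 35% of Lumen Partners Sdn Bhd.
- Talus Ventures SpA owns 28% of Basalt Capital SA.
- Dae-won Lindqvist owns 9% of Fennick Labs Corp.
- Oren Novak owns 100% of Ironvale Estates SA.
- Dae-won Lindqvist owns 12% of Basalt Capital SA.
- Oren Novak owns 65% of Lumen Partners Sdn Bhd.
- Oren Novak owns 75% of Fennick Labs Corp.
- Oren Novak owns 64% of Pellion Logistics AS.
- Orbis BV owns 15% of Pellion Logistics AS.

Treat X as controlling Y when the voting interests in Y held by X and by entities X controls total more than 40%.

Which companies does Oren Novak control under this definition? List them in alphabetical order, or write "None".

Basalt Capital SA, Fennick Labs Corp, Ironvale Estates SA, Lumen Partners Sdn Bhd, Pellion Logistics AS, Talus Ventures SpA

Oren holds 65% of Lumen, so Oren controls Lumen.
Lumen holds 69% of Talus, so Oren controls Talus.
Oren holds 64% of Pellion, so Oren controls Pellion.
Oren holds 100% of Ironvale, so Oren controls Ironvale.
Lumen and Talus together hold 60% + 28% = 88% of Basalt, so Oren controls Basalt.
Oren holds 75% of Fennick, so Oren controls Fennick.
No other company's threshold is met.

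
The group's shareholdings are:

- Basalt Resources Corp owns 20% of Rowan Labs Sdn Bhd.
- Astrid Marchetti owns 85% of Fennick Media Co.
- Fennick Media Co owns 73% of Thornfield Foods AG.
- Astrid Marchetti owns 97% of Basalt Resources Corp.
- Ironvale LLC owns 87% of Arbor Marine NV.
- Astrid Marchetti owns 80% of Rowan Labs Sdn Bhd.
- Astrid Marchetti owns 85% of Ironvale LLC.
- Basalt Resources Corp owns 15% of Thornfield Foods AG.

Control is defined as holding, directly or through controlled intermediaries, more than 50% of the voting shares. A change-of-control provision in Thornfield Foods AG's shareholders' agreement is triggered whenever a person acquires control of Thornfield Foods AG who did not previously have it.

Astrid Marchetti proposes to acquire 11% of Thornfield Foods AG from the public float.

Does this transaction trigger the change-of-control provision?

No

The purchase changes only Astrid's holdings, so Astrid is the only person who could newly come to control Thornfield.
Astrid holds 85% of Fennick, so Astrid controls Fennick.
Astrid holds 97% of Basalt, so Astrid controls Basalt.
Basalt and Fennick together hold 15% + 73% = 88% of Thornfield, so Astrid controls Thornfield.
So Astrid already controls Thornfield before the transaction.
After the purchase, Astrid holds 11% of Thornfield directly.
Astrid controlled Thornfield already, so this is not a new person acquiring control; every other person's position is unchanged or reduced.
No new person acquires control, so the clause is not triggered.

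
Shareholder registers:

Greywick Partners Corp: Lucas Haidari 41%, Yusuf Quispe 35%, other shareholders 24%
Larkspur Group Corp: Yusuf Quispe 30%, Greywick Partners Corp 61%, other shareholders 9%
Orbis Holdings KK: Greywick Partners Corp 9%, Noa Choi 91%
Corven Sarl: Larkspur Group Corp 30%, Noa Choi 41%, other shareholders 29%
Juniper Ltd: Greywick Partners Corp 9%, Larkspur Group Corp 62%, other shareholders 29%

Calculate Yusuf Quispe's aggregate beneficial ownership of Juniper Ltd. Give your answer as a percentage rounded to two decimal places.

Yusuf reaches Juniper along 3 paths.
Via Greywick: 35% × 9% = 3.15%.
Via Larkspur: 30% × 62% = 18.6%.
Via Greywick → Larkspur: 35% × 61% × 62% = 13.237%.
Total: 3.15% + 18.6% + 13.237% = 34.987%.
Rounded: 34.99%.

34.99%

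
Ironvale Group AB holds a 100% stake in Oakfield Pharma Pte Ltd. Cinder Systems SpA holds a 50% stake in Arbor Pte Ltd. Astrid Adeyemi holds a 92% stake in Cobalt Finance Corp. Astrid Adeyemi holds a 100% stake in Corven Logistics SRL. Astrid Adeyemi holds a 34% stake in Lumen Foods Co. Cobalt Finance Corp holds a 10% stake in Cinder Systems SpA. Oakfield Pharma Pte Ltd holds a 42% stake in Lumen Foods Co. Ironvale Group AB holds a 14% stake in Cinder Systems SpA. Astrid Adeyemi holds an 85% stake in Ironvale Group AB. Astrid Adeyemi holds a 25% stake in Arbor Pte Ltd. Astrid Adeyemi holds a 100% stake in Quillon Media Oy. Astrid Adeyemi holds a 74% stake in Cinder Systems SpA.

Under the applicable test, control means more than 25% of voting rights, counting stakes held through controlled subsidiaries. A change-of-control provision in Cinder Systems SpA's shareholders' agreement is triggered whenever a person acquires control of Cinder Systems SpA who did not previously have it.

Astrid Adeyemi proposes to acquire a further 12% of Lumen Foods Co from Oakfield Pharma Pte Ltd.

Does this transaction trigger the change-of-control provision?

The purchase adds only to Astrid's holdings (Oakfield's stake shrinks), so Astrid is the only person who could newly come to control Cinder.
Astrid holds 85% of Ironvale, so Astrid controls Ironvale.
Astrid holds 92% of Cobalt, so Astrid controls Cobalt.
Astrid and Cobalt and Ironvale together hold 74% + 10% + 14% = 98% of Cinder, so Astrid controls Cinder.
So Astrid already controls Cinder before the transaction.
After the purchase, Astrid's direct stake in Lumen rises to 34% + 12% = 46%, and Oakfield's stake falls to 30%.
Astrid controlled Cinder already, so this is not a new person acquiring control; every other person's position is unchanged or reduced.
No new person acquires control, so the clause is not triggered.

No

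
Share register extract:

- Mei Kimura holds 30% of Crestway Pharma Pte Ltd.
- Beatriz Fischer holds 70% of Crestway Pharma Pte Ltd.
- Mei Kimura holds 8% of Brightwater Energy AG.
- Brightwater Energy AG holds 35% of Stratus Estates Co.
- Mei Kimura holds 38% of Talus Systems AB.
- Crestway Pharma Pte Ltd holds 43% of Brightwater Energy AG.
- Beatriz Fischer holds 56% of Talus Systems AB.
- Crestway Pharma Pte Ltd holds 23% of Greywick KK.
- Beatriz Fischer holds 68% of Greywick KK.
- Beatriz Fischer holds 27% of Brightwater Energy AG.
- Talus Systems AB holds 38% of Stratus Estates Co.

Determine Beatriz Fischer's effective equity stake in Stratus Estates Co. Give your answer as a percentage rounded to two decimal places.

Beatriz reaches Stratus along 3 paths.
Via Brightwater: 27% × 35% = 9.45%.
Via Crestway → Brightwater: 70% × 43% × 35% = 10.535%.
Via Talus: 56% × 38% = 21.28%.
Total: 9.45% + 10.535% + 21.28% = 41.265%.
Rounded: 41.27%.

41.27%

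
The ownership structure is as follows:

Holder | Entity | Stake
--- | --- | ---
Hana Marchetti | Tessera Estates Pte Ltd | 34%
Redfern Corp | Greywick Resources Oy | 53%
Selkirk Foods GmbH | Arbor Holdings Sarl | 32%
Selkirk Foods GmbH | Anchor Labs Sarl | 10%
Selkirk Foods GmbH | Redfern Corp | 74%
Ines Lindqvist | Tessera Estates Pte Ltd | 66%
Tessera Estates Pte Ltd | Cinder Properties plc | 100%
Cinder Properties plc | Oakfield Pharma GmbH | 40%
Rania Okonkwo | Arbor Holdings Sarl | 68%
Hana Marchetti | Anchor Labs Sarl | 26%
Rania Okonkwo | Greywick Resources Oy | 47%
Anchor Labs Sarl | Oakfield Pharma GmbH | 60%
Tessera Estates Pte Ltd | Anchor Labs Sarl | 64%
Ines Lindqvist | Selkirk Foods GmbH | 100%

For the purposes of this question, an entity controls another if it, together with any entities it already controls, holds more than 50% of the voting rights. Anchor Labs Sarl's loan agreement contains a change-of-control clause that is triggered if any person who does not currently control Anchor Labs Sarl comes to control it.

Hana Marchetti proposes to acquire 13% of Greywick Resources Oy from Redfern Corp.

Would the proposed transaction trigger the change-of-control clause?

No

The purchase adds only to Hana's holdings (Redfern's stake shrinks), so Hana is the only person who could newly come to control Anchor.
Hana's largest direct stake is 34% in Tessera, which does not meet the threshold, so Hana controls no company.
In Anchor, Hana's side holds only 26%, not > 50%.
So before the transaction, Hana does not control Anchor.
After the purchase, Hana holds 13% of Greywick directly, and Redfern's stake falls to 40%.
Hana's side now holds 13% of Greywick, not > 50%, so Hana still does not control Greywick.
After the transaction, Hana's side holds 26% of Anchor, not > 50%, so Hana still does not control Anchor.
No new person acquires control, so the clause is not triggered.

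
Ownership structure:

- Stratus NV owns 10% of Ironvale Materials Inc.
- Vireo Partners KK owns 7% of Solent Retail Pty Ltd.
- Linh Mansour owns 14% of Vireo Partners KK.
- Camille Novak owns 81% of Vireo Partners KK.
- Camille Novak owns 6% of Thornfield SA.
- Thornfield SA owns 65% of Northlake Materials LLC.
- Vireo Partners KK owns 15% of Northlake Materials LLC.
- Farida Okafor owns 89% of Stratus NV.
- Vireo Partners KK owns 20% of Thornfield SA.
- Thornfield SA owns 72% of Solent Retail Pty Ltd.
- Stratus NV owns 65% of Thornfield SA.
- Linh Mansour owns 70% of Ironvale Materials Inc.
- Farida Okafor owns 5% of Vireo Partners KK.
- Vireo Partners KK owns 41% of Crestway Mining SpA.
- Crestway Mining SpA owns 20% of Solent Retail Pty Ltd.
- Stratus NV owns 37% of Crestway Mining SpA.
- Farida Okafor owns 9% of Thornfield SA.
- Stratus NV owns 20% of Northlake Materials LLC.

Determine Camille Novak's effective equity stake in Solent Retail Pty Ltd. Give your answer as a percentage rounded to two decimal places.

Camille reaches Solent along 4 paths.
Via Vireo → Thornfield: 81% × 20% × 72% = 11.664%.
Via Thornfield: 6% × 72% = 4.32%.
Via Vireo → Crestway: 81% × 41% × 20% = 6.642%.
Via Vireo: 81% × 7% = 5.67%.
Total: 11.664% + 4.32% + 6.642% + 5.67% = 28.296%.
Rounded: 28.30%.

28.30%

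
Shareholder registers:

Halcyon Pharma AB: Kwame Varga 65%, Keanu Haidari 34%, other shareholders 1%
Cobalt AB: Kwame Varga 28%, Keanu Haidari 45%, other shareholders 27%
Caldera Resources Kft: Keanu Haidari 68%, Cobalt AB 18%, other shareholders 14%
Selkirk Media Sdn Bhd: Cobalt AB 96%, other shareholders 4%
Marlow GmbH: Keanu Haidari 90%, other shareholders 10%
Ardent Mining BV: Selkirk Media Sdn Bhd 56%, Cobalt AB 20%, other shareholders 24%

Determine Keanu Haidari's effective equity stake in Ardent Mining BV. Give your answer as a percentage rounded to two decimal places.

33.19%

Keanu reaches Ardent along 2 paths.
Via Cobalt → Selkirk: 45% × 96% × 56% = 24.192%.
Via Cobalt: 45% × 20% = 9%.
Total: 24.192% + 9% = 33.192%.
Rounded: 33.19%.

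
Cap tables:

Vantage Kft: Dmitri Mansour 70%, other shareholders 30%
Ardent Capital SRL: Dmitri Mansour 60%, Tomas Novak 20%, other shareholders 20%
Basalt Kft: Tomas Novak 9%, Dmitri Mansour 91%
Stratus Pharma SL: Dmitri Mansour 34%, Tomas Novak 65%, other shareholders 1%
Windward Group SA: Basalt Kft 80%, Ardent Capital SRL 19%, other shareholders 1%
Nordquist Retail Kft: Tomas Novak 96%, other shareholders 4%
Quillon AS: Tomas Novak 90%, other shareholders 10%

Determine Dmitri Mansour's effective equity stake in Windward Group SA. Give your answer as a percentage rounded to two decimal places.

Dmitri reaches Windward along 2 paths.
Via Basalt: 91% × 80% = 72.8%.
Via Ardent: 60% × 19% = 11.4%.
Total: 72.8% + 11.4% = 84.2%.
Rounded: 84.20%.

84.20%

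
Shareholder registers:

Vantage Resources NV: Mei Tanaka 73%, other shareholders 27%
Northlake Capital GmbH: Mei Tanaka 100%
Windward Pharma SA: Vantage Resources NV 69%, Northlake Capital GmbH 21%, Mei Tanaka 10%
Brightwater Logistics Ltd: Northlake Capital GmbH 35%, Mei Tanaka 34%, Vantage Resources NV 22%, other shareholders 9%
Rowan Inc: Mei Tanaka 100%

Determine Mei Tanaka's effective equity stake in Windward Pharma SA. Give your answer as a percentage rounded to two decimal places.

81.37%

Mei reaches Windward along 3 paths.
Via Vantage: 73% × 69% = 50.37%.
Via Northlake: 100% × 21% = 21%.
Direct stake: 10% = 10%.
Total: 50.37% + 21% + 10% = 81.37%.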